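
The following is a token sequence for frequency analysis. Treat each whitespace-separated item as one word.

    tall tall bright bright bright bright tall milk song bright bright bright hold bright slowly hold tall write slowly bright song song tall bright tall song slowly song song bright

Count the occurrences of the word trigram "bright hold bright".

Scanning the 28 overlapping trigram windows for "bright hold bright":
  position 12–14: bright hold bright

1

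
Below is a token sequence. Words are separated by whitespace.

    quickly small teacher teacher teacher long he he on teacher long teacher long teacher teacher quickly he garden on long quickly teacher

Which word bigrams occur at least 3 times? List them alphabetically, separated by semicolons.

Bigram counts meeting the condition (at least 3 times):
  teacher long: 3
  teacher teacher: 3

teacher long; teacher teacher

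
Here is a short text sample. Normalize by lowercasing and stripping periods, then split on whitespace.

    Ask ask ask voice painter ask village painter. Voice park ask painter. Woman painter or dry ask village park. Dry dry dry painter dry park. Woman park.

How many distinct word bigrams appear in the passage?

23

27 tokens → 26 bigram windows in total.
Repeated bigrams (each contributes count−1 duplicates):
  ask ask: 2
  ask village: 2
  dry dry: 2
3 duplicate windows → 26 − 3 = 23 distinct.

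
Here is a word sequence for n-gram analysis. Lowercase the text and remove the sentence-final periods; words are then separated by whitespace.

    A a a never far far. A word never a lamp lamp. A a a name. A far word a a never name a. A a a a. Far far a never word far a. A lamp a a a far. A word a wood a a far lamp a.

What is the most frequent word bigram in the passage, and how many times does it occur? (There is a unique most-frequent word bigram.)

"a a", 13 times

Bigram frequencies (highest first):
  a a: 13
  far a: 4
  a far: 4
  a never: 3
  lamp a: 3
  far far: 2
  … (16 more, each ≤ 2)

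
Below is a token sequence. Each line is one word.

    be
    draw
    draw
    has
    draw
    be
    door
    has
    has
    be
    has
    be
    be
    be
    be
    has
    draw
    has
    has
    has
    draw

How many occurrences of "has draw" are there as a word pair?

3

Scanning the 20 overlapping bigram windows for "has draw":
  position 4–5: has draw
  position 16–17: has draw
  position 20–21: has draw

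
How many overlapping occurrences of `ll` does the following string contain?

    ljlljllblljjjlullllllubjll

9

Sliding a length-2 window over the 26 characters (25 positions):
  position 3–4: ll
  position 6–7: ll
  position 9–10: ll
  position 16–17: ll
  position 17–18: ll
  position 18–19: ll
  position 19–20: ll
  position 20–21: ll
  position 25–26: ll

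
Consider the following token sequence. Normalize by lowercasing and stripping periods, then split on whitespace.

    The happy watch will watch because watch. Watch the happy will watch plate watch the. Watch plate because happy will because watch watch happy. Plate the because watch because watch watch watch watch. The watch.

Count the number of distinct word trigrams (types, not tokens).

35 tokens → 33 trigram windows in total.
Repeated trigrams (each contributes count−1 duplicates):
  because watch watch: 3
  watch because watch: 2
  watch the watch: 2
  watch watch the: 2
  watch watch watch: 2
6 duplicate windows → 33 − 6 = 27 distinct.

27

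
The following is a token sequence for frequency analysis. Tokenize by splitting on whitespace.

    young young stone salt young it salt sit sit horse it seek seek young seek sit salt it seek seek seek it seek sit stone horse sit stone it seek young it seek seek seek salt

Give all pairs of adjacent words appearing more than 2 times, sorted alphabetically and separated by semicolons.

it seek; seek seek

Bigram counts meeting the condition (more than 2 times):
  it seek: 5
  seek seek: 5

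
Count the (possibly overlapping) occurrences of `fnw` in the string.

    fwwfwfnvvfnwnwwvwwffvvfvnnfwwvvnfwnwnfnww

Sliding a length-3 window over the 41 characters (39 positions):
  position 10–12: fnw
  position 38–40: fnw

2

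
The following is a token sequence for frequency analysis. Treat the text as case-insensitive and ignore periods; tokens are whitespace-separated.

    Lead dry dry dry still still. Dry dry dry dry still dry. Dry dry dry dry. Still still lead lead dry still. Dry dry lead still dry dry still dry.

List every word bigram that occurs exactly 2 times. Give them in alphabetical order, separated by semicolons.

lead dry; still still

Bigram counts meeting the condition (exactly 2 times):
  lead dry: 2
  still still: 2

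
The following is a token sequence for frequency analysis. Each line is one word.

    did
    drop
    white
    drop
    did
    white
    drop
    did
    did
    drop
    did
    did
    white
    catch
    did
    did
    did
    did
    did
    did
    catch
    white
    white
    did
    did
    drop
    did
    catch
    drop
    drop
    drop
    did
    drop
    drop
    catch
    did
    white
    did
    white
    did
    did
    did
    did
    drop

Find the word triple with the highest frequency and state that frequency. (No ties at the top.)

Trigram frequencies (highest first):
  did did did: 6
  did did drop: 3
  white drop did: 2
  drop did did: 2
  did drop did: 2
  white did did: 2
  … (24 more, each ≤ 2)

"did did did", 6 times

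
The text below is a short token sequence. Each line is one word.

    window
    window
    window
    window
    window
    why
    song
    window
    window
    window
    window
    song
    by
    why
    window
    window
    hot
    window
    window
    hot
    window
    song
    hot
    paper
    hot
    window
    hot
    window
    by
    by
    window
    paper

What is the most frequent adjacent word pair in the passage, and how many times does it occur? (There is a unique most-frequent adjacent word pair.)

Bigram frequencies (highest first):
  window window: 9
  hot window: 4
  window hot: 3
  window song: 2
  window why: 1
  why song: 1
  … (11 more, each ≤ 1)

"window window", 9 times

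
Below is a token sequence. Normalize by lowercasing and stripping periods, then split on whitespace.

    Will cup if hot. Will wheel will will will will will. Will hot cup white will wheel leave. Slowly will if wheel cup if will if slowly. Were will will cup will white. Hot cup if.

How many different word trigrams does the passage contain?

31

36 tokens → 34 trigram windows in total.
Repeated trigrams (each contributes count−1 duplicates):
  will will will: 4
3 duplicate windows → 34 − 3 = 31 distinct.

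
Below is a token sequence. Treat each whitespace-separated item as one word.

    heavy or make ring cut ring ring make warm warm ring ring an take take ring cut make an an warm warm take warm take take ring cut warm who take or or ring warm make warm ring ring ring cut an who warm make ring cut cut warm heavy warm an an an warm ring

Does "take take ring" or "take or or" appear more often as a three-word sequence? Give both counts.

"take take ring" (2 vs 1)

"take take ring": 2 occurrences
"take or or": 1 occurrence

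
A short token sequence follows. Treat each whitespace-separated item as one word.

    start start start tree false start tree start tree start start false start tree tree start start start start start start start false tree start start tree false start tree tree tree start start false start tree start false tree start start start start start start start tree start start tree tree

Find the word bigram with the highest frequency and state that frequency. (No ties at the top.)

Bigram frequencies (highest first):
  start start: 18
  start tree: 9
  tree start: 8
  false start: 4
  start false: 4
  tree tree: 4
  … (2 more, each ≤ 2)

"start start", 18 times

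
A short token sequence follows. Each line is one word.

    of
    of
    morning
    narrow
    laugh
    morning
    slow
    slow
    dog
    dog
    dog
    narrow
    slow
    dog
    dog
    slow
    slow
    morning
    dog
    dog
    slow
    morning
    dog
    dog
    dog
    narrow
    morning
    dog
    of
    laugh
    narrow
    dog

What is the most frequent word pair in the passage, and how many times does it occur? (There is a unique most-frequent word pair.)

"dog dog", 6 times

Bigram frequencies (highest first):
  dog dog: 6
  morning dog: 3
  slow slow: 2
  slow dog: 2
  dog narrow: 2
  dog slow: 2
  … (13 more, each ≤ 2)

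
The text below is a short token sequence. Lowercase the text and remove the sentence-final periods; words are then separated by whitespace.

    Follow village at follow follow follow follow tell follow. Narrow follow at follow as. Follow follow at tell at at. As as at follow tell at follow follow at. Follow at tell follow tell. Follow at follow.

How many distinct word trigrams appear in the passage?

28

37 tokens → 35 trigram windows in total.
Repeated trigrams (each contributes count−1 duplicates):
  follow at follow: 3
  at follow follow: 2
  follow at tell: 2
  follow follow at: 2
  follow follow follow: 2
  follow tell follow: 2
7 duplicate windows → 35 − 7 = 28 distinct.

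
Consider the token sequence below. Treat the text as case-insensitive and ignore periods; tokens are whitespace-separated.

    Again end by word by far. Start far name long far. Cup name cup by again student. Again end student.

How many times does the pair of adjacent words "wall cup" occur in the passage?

0

Scanning the 19 overlapping bigram windows for "wall cup":
  (none found)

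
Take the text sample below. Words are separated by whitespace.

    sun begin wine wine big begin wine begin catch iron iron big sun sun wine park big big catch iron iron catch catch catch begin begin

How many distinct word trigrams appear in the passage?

23

26 tokens → 24 trigram windows in total.
Repeated trigrams (each contributes count−1 duplicates):
  catch iron iron: 2
1 duplicate windows → 24 − 1 = 23 distinct.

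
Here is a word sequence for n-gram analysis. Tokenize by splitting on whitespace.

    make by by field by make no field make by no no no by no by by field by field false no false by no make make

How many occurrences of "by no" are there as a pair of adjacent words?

3

Scanning the 26 overlapping bigram windows for "by no":
  position 10–11: by no
  position 14–15: by no
  position 24–25: by no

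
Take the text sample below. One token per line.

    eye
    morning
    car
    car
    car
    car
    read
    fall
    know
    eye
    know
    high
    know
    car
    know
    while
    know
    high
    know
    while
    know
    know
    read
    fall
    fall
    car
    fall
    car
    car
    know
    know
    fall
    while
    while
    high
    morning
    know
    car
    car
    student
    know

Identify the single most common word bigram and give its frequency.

"car car", 5 times

Bigram frequencies (highest first):
  car car: 5
  read fall: 2
  know high: 2
  high know: 2
  know car: 2
  car know: 2
  … (21 more, each ≤ 2)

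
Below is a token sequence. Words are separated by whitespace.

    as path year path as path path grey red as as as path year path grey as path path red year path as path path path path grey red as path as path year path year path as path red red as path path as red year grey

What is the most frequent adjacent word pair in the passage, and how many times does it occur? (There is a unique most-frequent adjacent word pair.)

Bigram frequencies (highest first):
  as path: 9
  path path: 6
  year path: 5
  path as: 5
  path year: 4
  path grey: 3
  … (9 more, each ≤ 3)

"as path", 9 times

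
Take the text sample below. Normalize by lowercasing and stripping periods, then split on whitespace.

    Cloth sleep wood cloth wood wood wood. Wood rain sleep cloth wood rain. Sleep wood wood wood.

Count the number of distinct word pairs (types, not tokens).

17 tokens → 16 bigram windows in total.
Repeated bigrams (each contributes count−1 duplicates):
  wood wood: 5
  cloth wood: 2
  rain sleep: 2
  sleep wood: 2
  wood rain: 2
8 duplicate windows → 16 − 8 = 8 distinct.

8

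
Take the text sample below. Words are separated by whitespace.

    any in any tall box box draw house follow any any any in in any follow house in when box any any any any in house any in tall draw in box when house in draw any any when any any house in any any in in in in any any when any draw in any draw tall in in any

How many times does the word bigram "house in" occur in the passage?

Scanning the 60 overlapping bigram windows for "house in":
  position 17–18: house in
  position 34–35: house in
  position 42–43: house in

3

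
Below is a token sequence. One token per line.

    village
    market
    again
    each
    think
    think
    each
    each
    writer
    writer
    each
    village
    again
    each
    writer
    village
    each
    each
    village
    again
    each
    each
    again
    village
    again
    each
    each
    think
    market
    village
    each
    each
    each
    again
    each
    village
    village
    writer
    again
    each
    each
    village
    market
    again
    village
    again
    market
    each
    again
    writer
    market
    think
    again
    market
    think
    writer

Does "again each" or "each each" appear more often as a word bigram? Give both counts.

"each each" (7 vs 6)

"again each": 6 occurrences
"each each": 7 occurrences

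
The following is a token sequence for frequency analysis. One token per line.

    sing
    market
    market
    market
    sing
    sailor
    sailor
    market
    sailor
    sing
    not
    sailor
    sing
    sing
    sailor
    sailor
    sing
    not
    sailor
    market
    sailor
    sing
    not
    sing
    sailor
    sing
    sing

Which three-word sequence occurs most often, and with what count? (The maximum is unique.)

Trigram frequencies (highest first):
  sailor sing not: 3
  sing sailor sailor: 2
  sailor market sailor: 2
  market sailor sing: 2
  sing not sailor: 2
  sailor sing sing: 2
  … (12 more, each ≤ 1)

"sailor sing not", 3 times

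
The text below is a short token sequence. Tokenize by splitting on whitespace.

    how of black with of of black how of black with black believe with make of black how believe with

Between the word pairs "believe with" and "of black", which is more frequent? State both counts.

"of black" (4 vs 2)

"believe with": 2 occurrences
"of black": 4 occurrences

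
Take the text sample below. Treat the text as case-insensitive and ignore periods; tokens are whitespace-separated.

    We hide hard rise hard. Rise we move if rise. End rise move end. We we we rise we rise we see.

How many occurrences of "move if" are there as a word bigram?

1

Scanning the 21 overlapping bigram windows for "move if":
  position 8–9: move if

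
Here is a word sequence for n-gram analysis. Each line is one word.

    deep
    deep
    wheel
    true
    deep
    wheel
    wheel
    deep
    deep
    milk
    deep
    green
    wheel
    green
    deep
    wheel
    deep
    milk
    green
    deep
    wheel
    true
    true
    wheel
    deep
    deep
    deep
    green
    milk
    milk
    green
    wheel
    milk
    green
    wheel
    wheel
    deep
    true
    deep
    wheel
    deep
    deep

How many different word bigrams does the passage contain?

42 tokens → 41 bigram windows in total.
Repeated bigrams (each contributes count−1 duplicates):
  deep deep: 5
  deep wheel: 5
  wheel deep: 5
  green wheel: 3
  milk green: 3
  deep green: 2
  deep milk: 2
  green deep: 2
  … (3 more repeated)
22 duplicate windows → 41 − 22 = 19 distinct.

19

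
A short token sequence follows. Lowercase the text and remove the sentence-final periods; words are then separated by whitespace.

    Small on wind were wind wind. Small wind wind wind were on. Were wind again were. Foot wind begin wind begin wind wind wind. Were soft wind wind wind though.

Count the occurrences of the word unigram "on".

Scanning the 30 tokens for "on":
  position 2: on
  position 12: on

2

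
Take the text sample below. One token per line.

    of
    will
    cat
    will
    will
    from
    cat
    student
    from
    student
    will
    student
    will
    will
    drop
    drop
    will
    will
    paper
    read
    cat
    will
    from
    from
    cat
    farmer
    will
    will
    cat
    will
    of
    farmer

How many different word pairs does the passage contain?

22

32 tokens → 31 bigram windows in total.
Repeated bigrams (each contributes count−1 duplicates):
  will will: 4
  cat will: 3
  from cat: 2
  student will: 2
  will cat: 2
  will from: 2
9 duplicate windows → 31 − 9 = 22 distinct.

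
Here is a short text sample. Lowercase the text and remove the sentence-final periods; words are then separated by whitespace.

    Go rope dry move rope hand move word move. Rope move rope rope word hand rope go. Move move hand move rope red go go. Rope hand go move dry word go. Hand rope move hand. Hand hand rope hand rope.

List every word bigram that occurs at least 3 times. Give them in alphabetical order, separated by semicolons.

hand rope; move rope; rope hand

Bigram counts meeting the condition (at least 3 times):
  hand rope: 4
  move rope: 4
  rope hand: 3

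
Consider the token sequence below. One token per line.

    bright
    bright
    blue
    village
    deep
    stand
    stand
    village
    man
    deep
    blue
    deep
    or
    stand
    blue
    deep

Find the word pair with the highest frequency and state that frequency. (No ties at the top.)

Bigram frequencies (highest first):
  blue deep: 2
  bright bright: 1
  bright blue: 1
  blue village: 1
  village deep: 1
  deep stand: 1
  … (8 more, each ≤ 1)

"blue deep", 2 times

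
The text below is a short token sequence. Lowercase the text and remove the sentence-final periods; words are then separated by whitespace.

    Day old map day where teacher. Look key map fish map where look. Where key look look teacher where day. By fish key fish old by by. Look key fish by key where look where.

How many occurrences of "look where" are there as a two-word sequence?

2

Scanning the 34 overlapping bigram windows for "look where":
  position 13–14: look where
  position 34–35: look where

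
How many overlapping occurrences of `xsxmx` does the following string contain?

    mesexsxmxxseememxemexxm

Sliding a length-5 window over the 23 characters (19 positions):
  position 5–9: xsxmx

1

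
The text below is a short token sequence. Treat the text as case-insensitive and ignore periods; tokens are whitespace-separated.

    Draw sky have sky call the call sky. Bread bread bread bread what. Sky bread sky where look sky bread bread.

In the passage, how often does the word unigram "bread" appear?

Scanning the 21 tokens for "bread":
  position 9: bread
  position 10: bread
  position 11: bread
  position 12: bread
  position 15: bread
  position 20: bread
  position 21: bread

7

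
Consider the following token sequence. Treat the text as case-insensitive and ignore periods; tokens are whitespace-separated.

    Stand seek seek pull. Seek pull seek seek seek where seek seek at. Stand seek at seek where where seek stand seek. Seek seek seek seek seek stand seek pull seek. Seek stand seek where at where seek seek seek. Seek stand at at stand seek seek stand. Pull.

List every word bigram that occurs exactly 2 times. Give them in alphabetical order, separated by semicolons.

Bigram counts meeting the condition (exactly 2 times):
  at stand: 2
  seek at: 2

at stand; seek at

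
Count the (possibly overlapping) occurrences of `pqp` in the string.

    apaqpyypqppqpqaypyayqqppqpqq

3

Sliding a length-3 window over the 28 characters (26 positions):
  position 8–10: pqp
  position 11–13: pqp
  position 24–26: pqp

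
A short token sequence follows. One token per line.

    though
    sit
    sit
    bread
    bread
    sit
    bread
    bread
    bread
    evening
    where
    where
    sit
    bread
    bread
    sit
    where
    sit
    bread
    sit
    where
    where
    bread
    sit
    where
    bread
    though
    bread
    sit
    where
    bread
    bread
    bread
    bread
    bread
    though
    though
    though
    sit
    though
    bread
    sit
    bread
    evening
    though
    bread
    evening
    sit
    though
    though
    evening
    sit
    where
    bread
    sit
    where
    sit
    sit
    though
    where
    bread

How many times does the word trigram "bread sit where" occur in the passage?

5

Scanning the 59 overlapping trigram windows for "bread sit where":
  position 15–17: bread sit where
  position 19–21: bread sit where
  position 23–25: bread sit where
  position 28–30: bread sit where
  position 54–56: bread sit where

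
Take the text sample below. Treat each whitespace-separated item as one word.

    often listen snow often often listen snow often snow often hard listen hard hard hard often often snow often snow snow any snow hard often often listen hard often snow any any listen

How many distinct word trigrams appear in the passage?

33 tokens → 31 trigram windows in total.
Repeated trigrams (each contributes count−1 duplicates):
  hard often often: 2
  listen snow often: 2
  often listen snow: 2
  often often listen: 2
  often snow often: 2
  snow often snow: 2
6 duplicate windows → 31 − 6 = 25 distinct.

25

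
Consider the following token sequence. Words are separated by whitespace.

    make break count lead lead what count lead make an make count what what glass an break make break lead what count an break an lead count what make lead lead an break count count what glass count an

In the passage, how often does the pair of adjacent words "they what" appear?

Scanning the 38 overlapping bigram windows for "they what":
  (none found)

0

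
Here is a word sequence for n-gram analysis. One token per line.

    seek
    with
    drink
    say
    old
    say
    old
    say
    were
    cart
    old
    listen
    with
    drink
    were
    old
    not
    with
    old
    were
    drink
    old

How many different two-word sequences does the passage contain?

18

22 tokens → 21 bigram windows in total.
Repeated bigrams (each contributes count−1 duplicates):
  old say: 2
  say old: 2
  with drink: 2
3 duplicate windows → 21 − 3 = 18 distinct.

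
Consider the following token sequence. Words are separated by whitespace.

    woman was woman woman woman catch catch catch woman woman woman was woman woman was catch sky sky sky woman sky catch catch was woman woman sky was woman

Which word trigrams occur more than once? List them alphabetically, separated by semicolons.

Trigram counts meeting the condition (more than once):
  was woman woman: 3
  woman was woman: 2
  woman woman was: 2
  woman woman woman: 2

was woman woman; woman was woman; woman woman was; woman woman woman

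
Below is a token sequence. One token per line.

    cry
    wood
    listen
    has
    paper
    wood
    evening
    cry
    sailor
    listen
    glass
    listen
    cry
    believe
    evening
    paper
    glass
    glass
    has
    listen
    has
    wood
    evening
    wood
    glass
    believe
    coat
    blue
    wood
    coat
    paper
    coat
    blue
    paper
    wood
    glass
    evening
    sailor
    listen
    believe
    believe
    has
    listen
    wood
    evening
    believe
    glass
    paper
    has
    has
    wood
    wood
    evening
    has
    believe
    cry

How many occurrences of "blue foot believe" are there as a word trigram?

0

Scanning the 54 overlapping trigram windows for "blue foot believe":
  (none found)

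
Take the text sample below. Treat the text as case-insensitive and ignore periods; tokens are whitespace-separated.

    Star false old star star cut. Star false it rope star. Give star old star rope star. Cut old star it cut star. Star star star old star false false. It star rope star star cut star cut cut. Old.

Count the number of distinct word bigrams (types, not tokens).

19

40 tokens → 39 bigram windows in total.
Repeated bigrams (each contributes count−1 duplicates):
  star star: 5
  old star: 4
  star cut: 4
  cut star: 3
  rope star: 3
  star false: 3
  cut old: 2
  false it: 2
  … (2 more repeated)
20 duplicate windows → 39 − 20 = 19 distinct.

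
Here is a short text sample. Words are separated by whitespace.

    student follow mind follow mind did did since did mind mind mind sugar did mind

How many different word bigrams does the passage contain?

11

15 tokens → 14 bigram windows in total.
Repeated bigrams (each contributes count−1 duplicates):
  did mind: 2
  follow mind: 2
  mind mind: 2
3 duplicate windows → 14 − 3 = 11 distinct.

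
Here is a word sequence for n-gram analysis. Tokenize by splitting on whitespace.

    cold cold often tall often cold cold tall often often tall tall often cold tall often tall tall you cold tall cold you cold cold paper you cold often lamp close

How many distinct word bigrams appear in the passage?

16

31 tokens → 30 bigram windows in total.
Repeated bigrams (each contributes count−1 duplicates):
  tall often: 4
  cold cold: 3
  cold tall: 3
  often tall: 3
  you cold: 3
  cold often: 2
  often cold: 2
  tall tall: 2
14 duplicate windows → 30 − 14 = 16 distinct.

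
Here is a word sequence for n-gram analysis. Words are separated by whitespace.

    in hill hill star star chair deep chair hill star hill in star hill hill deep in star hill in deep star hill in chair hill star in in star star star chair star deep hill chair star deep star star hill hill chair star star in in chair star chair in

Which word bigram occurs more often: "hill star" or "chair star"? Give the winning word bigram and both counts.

"hill star": 3 occurrences
"chair star": 4 occurrences

"chair star" (4 vs 3)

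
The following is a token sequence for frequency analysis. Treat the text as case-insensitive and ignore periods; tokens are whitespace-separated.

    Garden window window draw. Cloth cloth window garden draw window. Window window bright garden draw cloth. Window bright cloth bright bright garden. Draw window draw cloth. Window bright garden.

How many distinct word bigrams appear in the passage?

29 tokens → 28 bigram windows in total.
Repeated bigrams (each contributes count−1 duplicates):
  bright garden: 3
  cloth window: 3
  draw cloth: 3
  garden draw: 3
  window bright: 3
  window window: 3
  draw window: 2
  window draw: 2
14 duplicate windows → 28 − 14 = 14 distinct.

14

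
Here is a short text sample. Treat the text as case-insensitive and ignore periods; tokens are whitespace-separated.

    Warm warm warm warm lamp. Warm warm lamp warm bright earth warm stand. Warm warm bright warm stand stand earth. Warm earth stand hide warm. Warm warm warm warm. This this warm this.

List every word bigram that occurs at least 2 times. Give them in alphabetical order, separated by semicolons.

earth warm; lamp warm; warm bright; warm lamp; warm stand; warm this; warm warm

Bigram counts meeting the condition (at least 2 times):
  earth warm: 2
  lamp warm: 2
  warm bright: 2
  warm lamp: 2
  warm stand: 2
  warm this: 2
  warm warm: 9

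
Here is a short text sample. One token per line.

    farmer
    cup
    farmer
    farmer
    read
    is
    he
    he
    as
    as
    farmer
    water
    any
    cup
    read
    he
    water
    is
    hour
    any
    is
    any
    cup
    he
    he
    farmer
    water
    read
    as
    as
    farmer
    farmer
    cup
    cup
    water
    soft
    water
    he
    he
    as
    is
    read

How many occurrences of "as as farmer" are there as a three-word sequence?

2

Scanning the 40 overlapping trigram windows for "as as farmer":
  position 9–11: as as farmer
  position 29–31: as as farmer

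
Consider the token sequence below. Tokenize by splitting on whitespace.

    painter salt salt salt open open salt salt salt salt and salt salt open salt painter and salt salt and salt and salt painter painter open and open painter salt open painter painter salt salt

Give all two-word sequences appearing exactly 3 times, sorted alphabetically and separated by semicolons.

Bigram counts meeting the condition (exactly 3 times):
  painter salt: 3
  salt and: 3
  salt open: 3

painter salt; salt and; salt open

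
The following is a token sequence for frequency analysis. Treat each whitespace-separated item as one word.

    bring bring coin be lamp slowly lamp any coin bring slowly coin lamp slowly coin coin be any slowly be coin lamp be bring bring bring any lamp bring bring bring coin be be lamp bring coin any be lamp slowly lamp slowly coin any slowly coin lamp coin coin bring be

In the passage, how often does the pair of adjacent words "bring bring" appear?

Scanning the 51 overlapping bigram windows for "bring bring":
  position 1–2: bring bring
  position 24–25: bring bring
  position 25–26: bring bring
  position 29–30: bring bring
  position 30–31: bring bring

5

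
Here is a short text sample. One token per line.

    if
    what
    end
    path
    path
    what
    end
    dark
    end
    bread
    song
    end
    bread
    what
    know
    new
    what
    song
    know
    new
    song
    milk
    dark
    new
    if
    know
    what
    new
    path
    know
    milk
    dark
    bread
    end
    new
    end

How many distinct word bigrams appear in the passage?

31

36 tokens → 35 bigram windows in total.
Repeated bigrams (each contributes count−1 duplicates):
  end bread: 2
  know new: 2
  milk dark: 2
  what end: 2
4 duplicate windows → 35 − 4 = 31 distinct.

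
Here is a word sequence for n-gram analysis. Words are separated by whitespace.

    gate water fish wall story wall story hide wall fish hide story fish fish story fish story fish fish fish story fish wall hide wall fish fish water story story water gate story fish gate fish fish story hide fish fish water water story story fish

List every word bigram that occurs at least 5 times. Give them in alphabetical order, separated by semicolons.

Bigram counts meeting the condition (at least 5 times):
  fish fish: 6
  story fish: 6

fish fish; story fish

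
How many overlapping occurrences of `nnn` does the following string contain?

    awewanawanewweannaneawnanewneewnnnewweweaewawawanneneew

Sliding a length-3 window over the 55 characters (53 positions):
  position 32–34: nnn

1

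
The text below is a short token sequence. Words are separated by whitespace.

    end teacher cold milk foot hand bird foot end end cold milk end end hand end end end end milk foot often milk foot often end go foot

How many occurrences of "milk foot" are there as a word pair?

Scanning the 27 overlapping bigram windows for "milk foot":
  position 4–5: milk foot
  position 20–21: milk foot
  position 23–24: milk foot

3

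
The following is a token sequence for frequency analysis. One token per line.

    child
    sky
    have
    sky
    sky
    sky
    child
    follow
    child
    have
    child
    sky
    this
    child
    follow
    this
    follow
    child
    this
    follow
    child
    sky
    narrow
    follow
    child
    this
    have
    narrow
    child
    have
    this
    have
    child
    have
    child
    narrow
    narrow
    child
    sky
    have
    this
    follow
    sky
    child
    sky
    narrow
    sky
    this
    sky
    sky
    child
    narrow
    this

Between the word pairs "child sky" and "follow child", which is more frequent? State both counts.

"child sky": 5 occurrences
"follow child": 4 occurrences

"child sky" (5 vs 4)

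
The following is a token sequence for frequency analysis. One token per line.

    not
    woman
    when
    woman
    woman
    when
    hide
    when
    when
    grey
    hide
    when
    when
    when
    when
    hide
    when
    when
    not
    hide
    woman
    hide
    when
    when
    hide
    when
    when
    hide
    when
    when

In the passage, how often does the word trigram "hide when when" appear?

6

Scanning the 28 overlapping trigram windows for "hide when when":
  position 7–9: hide when when
  position 11–13: hide when when
  position 16–18: hide when when
  position 22–24: hide when when
  position 25–27: hide when when
  position 28–30: hide when when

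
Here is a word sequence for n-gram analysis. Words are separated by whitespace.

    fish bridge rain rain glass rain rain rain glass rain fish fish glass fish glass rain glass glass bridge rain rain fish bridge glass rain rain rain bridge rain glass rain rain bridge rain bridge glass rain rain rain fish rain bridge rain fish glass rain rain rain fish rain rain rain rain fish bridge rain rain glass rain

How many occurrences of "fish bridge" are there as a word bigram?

3

Scanning the 58 overlapping bigram windows for "fish bridge":
  position 1–2: fish bridge
  position 22–23: fish bridge
  position 54–55: fish bridge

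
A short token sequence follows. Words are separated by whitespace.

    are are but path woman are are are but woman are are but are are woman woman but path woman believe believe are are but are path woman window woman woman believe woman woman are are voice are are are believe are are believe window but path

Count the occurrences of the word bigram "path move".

Scanning the 46 overlapping bigram windows for "path move":
  (none found)

0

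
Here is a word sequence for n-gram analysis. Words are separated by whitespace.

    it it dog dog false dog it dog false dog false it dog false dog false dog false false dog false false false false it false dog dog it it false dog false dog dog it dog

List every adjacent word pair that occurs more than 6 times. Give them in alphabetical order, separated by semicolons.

Bigram counts meeting the condition (more than 6 times):
  dog false: 8
  false dog: 8

dog false; false dog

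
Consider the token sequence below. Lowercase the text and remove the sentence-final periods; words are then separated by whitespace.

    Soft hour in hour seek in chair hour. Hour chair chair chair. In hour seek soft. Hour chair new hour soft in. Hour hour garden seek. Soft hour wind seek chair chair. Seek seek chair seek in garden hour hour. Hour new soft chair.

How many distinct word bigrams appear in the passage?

28

44 tokens → 43 bigram windows in total.
Repeated bigrams (each contributes count−1 duplicates):
  hour hour: 4
  chair chair: 3
  in hour: 3
  soft hour: 3
  chair seek: 2
  hour chair: 2
  hour seek: 2
  seek chair: 2
  … (2 more repeated)
15 duplicate windows → 43 − 15 = 28 distinct.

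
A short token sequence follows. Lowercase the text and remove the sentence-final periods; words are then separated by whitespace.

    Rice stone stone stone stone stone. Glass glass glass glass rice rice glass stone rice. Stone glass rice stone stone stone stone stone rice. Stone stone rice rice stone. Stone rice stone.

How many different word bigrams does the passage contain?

9

32 tokens → 31 bigram windows in total.
Repeated bigrams (each contributes count−1 duplicates):
  stone stone: 10
  rice stone: 6
  stone rice: 4
  glass glass: 3
  glass rice: 2
  rice rice: 2
  stone glass: 2
22 duplicate windows → 31 − 22 = 9 distinct.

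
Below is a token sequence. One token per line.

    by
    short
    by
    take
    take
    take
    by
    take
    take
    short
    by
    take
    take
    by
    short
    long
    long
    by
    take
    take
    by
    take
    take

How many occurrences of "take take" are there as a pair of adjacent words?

6

Scanning the 22 overlapping bigram windows for "take take":
  position 4–5: take take
  position 5–6: take take
  position 8–9: take take
  position 12–13: take take
  position 19–20: take take
  position 22–23: take take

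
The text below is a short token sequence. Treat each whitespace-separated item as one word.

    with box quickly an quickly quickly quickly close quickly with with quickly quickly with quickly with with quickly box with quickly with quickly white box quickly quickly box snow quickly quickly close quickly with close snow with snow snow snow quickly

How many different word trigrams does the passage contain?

41 tokens → 39 trigram windows in total.
Repeated trigrams (each contributes count−1 duplicates):
  close quickly with: 2
  quickly close quickly: 2
  quickly quickly close: 2
  quickly with quickly: 2
  quickly with with: 2
  with quickly with: 2
  with with quickly: 2
7 duplicate windows → 39 − 7 = 32 distinct.

32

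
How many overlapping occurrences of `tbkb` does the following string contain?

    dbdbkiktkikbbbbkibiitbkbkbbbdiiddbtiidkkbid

Sliding a length-4 window over the 43 characters (40 positions):
  position 21–24: tbkb

1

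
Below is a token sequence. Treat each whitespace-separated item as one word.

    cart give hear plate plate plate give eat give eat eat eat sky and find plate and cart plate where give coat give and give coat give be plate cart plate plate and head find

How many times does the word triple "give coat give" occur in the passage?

Scanning the 33 overlapping trigram windows for "give coat give":
  position 21–23: give coat give
  position 25–27: give coat give

2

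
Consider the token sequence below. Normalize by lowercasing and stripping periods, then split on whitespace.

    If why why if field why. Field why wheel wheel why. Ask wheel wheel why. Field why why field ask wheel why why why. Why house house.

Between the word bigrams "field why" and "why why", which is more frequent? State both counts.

"field why": 3 occurrences
"why why": 5 occurrences

"why why" (5 vs 3)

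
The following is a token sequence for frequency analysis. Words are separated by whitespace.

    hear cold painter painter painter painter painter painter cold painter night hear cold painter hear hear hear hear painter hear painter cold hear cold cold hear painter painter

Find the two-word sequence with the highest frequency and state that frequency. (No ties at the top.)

"painter painter", 6 times

Bigram frequencies (highest first):
  painter painter: 6
  hear cold: 3
  cold painter: 3
  hear hear: 3
  hear painter: 3
  painter cold: 2
  … (5 more, each ≤ 2)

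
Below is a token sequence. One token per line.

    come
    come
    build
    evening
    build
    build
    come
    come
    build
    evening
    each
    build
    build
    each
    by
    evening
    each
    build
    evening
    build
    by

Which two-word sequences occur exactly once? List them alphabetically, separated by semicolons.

Bigram counts meeting the condition (exactly once):
  build by: 1
  build come: 1
  build each: 1
  by evening: 1
  each by: 1

build by; build come; build each; by evening; each by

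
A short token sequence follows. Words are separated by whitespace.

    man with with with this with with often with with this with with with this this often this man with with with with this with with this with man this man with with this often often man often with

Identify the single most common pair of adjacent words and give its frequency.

"with with", 11 times

Bigram frequencies (highest first):
  with with: 11
  with this: 6
  this with: 4
  man with: 3
  often with: 2
  this often: 2
  … (9 more, each ≤ 2)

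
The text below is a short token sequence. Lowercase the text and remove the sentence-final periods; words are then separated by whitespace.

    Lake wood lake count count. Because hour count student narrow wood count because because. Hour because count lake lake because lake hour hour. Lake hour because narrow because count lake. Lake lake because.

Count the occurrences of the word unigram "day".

0

Scanning the 33 tokens for "day":
  (none found)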